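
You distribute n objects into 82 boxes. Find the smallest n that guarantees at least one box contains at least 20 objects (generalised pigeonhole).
n = (20 − 1)·82 + 1 = 1559

By the generalised pigeonhole principle, to guarantee some box contains ≥ r objects we need more than (r − 1) · k objects total. Threshold: n = (r − 1) · k + 1. With r = 20 and k = 82: n = 19 · 82 + 1 = 1558 + 1 = 1559. For n = 1558 = 19 · 82, we can put exactly 19 objects in every box, avoiding 20 in any single one — so 1559 is tight.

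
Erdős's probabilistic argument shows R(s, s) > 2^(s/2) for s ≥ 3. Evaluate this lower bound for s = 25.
2^(25/2) = 5792.6188; so R(25, 25) > 5792.6188

Colour each edge of K_n uniformly at random with red/blue. The expected number of monochromatic K_25 is C(n, 25) · 2 · 2^(−C(25,2)). If C(n, 25) · 2^(1 − C(25,2)) < 1, then with positive probability no monochromatic K_25 exists, so R(25, 25) > n. The standard estimate C(n, 25) ≤ n^25/25! shows this inequality holds whenever n ≤ 2^(25/2) (since 25! · 2^(C(25,2) − 1) > 2^(25^2/2) ≥ n^25). Hence R(25, 25) > 2^(25/2) = 5792.6188.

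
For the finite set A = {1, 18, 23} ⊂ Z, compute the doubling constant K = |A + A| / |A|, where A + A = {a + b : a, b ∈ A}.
K = |A + A| / |A| = 6/3 = 2

Enumerate A + A = {a + b : a, b ∈ A}. With |A| = 3, there are |A|^2 = 9 ordered sum pairs; collecting distinct values, A + A = {2, 19, 24, 36, 41, 46}, so |A + A| = 6. Thus K = 6/3 = 2. For comparison, the minimum possible |A + A| over all 3-element sets is 2·3 − 1 = 5 (so min K = 5/3), attained only by arithmetic progressions.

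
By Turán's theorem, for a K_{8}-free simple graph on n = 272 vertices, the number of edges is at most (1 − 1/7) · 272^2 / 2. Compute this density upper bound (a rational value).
Turán density bound = (6/7) · 272^2/2 = 221952/7 ≈ 31707.4286

Turán's theorem: ex(n, K_{r+1}) is achieved by the complete r-partite Turán graph T(n, r) with parts as balanced as possible, and is at most (1 − 1/r) · n^2/2. For r = 7, n = 272: the density bound is (6/7) · 73984/2 = 221952/7 ≈ 31707.4286. The integer-valued extremum is e(T(272, 7)) = 31707, which is strictly less than the density bound 221952/7 since 7 ∤ 272 (the parts of T(272, 7) cannot all be equal).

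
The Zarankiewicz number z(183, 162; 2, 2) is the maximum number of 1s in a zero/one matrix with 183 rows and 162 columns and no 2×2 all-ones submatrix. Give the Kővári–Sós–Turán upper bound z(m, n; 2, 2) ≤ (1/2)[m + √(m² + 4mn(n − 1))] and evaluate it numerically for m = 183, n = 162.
z(183, 162; 2, 2) ≤ (1/2)[183 + √(183² + 4·183·162·161)] = (1/2)[183 + √19125513] = 2278.1363

Kővári–Sós–Turán: let r_1, ..., r_183 be the row sums and z = Σ r_i the total number of 1s. Each pair of columns can share at most one row with both entries 1 (else a 2×2 all-ones block appears), so Σ_i C(r_i, 2) ≤ C(162, 2) = 13041. By convexity Σ_i C(r_i, 2) ≥ 183·C(z/183, 2) = z(z − 183)/(2·183), giving z² − 183z − 183·162·161 ≤ 0 and hence z ≤ (1/2)[183 + √(33489 + 4·4773006)] = (1/2)[183 + √19125513] ≈ (1/2)(183 + 4373.2726) = 2278.1363.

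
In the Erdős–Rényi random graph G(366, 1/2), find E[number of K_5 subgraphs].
E[# K_5] = C(366, 5) · (1/2)^C(5, 2) = 53248733538 / 2^10 = 26624366769/512 ≈ 52000716.345703

For each 5-subset S of vertices (there are C(366, 5) = 53248733538 such S), let X_S = 1 if S induces a K_5 (all C(5, 2) = 10 edges present). Then P(X_S = 1) = (1/2)^10 = 1/1024. By linearity of expectation, E[# K_5] = C(366, 5) · (1/2)^10 = 53248733538 / 1024 = 26624366769/512 ≈ 52000716.345703.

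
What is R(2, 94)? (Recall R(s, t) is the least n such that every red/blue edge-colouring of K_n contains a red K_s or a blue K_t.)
R(2, 94) = 94

R(2, k) = k for all k ≥ 2: in a 2-colouring of K_k, either some edge is red (a red K_2) or all edges are blue (a blue K_k). And K_{93} coloured all-blue has no blue K_94, so R(2, 94) > 93. Hence R(2, 94) = 94.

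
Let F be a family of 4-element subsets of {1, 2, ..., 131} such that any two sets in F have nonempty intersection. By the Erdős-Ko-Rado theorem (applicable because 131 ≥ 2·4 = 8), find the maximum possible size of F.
max |F| = C(130, 3) = 357760

The Erdős-Ko-Rado theorem states: for n ≥ 2k, an intersecting family of k-subsets of an n-element set has size at most C(n − 1, k − 1), with equality for 'star' families {A ⊆ [n] : |A| = k, i ∈ A} (fix an element i). For n = 131, k = 4: C(130, 3) = 357760.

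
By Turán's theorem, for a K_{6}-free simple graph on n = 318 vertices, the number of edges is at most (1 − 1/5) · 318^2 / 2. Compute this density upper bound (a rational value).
Turán density bound = (4/5) · 318^2/2 = 202248/5 ≈ 40449.6

Turán's theorem: ex(n, K_{r+1}) is achieved by the complete r-partite Turán graph T(n, r) with parts as balanced as possible, and is at most (1 − 1/r) · n^2/2. For r = 5, n = 318: the density bound is (4/5) · 101124/2 = 202248/5 ≈ 40449.6. The integer-valued extremum is e(T(318, 5)) = 40449, which is strictly less than the density bound 202248/5 since 5 ∤ 318 (the parts of T(318, 5) cannot all be equal).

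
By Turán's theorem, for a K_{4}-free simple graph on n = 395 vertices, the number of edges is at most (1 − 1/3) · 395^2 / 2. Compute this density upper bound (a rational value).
Turán density bound = (2/3) · 395^2/2 = 156025/3 ≈ 52008.3333

Turán's theorem: ex(n, K_{r+1}) is achieved by the complete r-partite Turán graph T(n, r) with parts as balanced as possible, and is at most (1 − 1/r) · n^2/2. For r = 3, n = 395: the density bound is (2/3) · 156025/2 = 156025/3 ≈ 52008.3333. The integer-valued extremum is e(T(395, 3)) = 52008, which is strictly less than the density bound 156025/3 since 3 ∤ 395 (the parts of T(395, 3) cannot all be equal).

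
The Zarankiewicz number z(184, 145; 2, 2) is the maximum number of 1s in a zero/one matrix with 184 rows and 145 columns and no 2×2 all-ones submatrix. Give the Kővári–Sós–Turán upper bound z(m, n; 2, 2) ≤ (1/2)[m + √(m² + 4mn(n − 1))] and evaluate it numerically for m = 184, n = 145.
z(184, 145; 2, 2) ≤ (1/2)[184 + √(184² + 4·184·145·144)] = (1/2)[184 + √15401536] = 2054.2395

Kővári–Sós–Turán: let r_1, ..., r_184 be the row sums and z = Σ r_i the total number of 1s. Each pair of columns can share at most one row with both entries 1 (else a 2×2 all-ones block appears), so Σ_i C(r_i, 2) ≤ C(145, 2) = 10440. By convexity Σ_i C(r_i, 2) ≥ 184·C(z/184, 2) = z(z − 184)/(2·184), giving z² − 184z − 184·145·144 ≤ 0 and hence z ≤ (1/2)[184 + √(33856 + 4·3841920)] = (1/2)[184 + √15401536] ≈ (1/2)(184 + 3924.4791) = 2054.2395.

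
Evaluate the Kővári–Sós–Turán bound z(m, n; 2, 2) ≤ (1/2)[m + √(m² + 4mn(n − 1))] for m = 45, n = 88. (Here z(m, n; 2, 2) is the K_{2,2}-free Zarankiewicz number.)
z(45, 88; 2, 2) ≤ (1/2)[45 + √(45² + 4·45·88·87)] = (1/2)[45 + √1380105] = 609.8894

Kővári–Sós–Turán: let r_1, ..., r_45 be the row sums and z = Σ r_i the total number of 1s. Each pair of columns can share at most one row with both entries 1 (else a 2×2 all-ones block appears), so Σ_i C(r_i, 2) ≤ C(88, 2) = 3828. By convexity Σ_i C(r_i, 2) ≥ 45·C(z/45, 2) = z(z − 45)/(2·45), giving z² − 45z − 45·88·87 ≤ 0 and hence z ≤ (1/2)[45 + √(2025 + 4·344520)] = (1/2)[45 + √1380105] ≈ (1/2)(45 + 1174.7787) = 609.8894.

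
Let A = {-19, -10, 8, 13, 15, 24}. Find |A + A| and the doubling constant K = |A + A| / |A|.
K = |A + A| / |A| = 20/6 = 10/3

Enumerate A + A = {a + b : a, b ∈ A}. With |A| = 6, there are |A|^2 = 36 ordered sum pairs; collecting distinct values, A + A = {-38, -29, -20, -11, -6, -4, -2, 3, 5, 14, 16, 21, 23, 26, 28, 30, 32, 37, 39, 48}, so |A + A| = 20. Thus K = 20/6 = 10/3. For comparison, the minimum possible |A + A| over all 6-element sets is 2·6 − 1 = 11 (so min K = 11/6), attained only by arithmetic progressions.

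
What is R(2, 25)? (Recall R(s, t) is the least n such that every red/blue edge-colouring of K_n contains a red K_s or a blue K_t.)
R(2, 25) = 25

R(2, k) = k for all k ≥ 2: in a 2-colouring of K_k, either some edge is red (a red K_2) or all edges are blue (a blue K_k). And K_{24} coloured all-blue has no blue K_25, so R(2, 25) > 24. Hence R(2, 25) = 25.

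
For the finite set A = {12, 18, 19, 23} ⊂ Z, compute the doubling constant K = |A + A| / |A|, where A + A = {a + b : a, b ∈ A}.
K = |A + A| / |A| = 10/4 = 5/2

Enumerate A + A = {a + b : a, b ∈ A}. With |A| = 4, there are |A|^2 = 16 ordered sum pairs; collecting distinct values, A + A = {24, 30, 31, 35, 36, 37, 38, 41, 42, 46}, so |A + A| = 10. Thus K = 10/4 = 5/2. For comparison, the minimum possible |A + A| over all 4-element sets is 2·4 − 1 = 7 (so min K = 7/4), attained only by arithmetic progressions.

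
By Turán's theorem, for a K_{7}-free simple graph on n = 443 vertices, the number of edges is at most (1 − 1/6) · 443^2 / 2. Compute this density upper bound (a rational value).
Turán density bound = (5/6) · 443^2/2 = 981245/12 ≈ 81770.4167

Turán's theorem: ex(n, K_{r+1}) is achieved by the complete r-partite Turán graph T(n, r) with parts as balanced as possible, and is at most (1 − 1/r) · n^2/2. For r = 6, n = 443: the density bound is (5/6) · 196249/2 = 981245/12 ≈ 81770.4167. The integer-valued extremum is e(T(443, 6)) = 81770, which is strictly less than the density bound 981245/12 since 6 ∤ 443 (the parts of T(443, 6) cannot all be equal).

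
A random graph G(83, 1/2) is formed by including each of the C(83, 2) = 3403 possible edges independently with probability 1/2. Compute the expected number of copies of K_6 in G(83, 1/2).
E[# K_6] = C(83, 6) · (1/2)^C(6, 2) = 377447148 / 2^15 = 94361787/8192 ≈ 11518.772827

For each 6-subset S of vertices (there are C(83, 6) = 377447148 such S), let X_S = 1 if S induces a K_6 (all C(6, 2) = 15 edges present). Then P(X_S = 1) = (1/2)^15 = 1/32768. By linearity of expectation, E[# K_6] = C(83, 6) · (1/2)^15 = 377447148 / 32768 = 94361787/8192 ≈ 11518.772827.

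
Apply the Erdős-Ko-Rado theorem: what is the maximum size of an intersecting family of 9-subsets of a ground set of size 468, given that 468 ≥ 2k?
max |F| = C(467, 8) = 52824443549550310

The Erdős-Ko-Rado theorem states: for n ≥ 2k, an intersecting family of k-subsets of an n-element set has size at most C(n − 1, k − 1), with equality for 'star' families {A ⊆ [n] : |A| = k, i ∈ A} (fix an element i). For n = 468, k = 9: C(467, 8) = 52824443549550310.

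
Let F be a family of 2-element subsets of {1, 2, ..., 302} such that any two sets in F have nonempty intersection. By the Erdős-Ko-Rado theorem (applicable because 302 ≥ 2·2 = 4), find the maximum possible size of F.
max |F| = C(301, 1) = 301

The Erdős-Ko-Rado theorem states: for n ≥ 2k, an intersecting family of k-subsets of an n-element set has size at most C(n − 1, k − 1), with equality for 'star' families {A ⊆ [n] : |A| = k, i ∈ A} (fix an element i). For n = 302, k = 2: C(301, 1) = 301.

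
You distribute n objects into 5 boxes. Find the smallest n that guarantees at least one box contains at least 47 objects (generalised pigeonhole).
n = (47 − 1)·5 + 1 = 231

By the generalised pigeonhole principle, to guarantee some box contains ≥ r objects we need more than (r − 1) · k objects total. Threshold: n = (r − 1) · k + 1. With r = 47 and k = 5: n = 46 · 5 + 1 = 230 + 1 = 231. For n = 230 = 46 · 5, we can put exactly 46 objects in every box, avoiding 47 in any single one — so 231 is tight.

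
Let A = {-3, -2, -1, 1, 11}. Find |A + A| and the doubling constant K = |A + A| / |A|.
K = |A + A| / |A| = 13/5

Enumerate A + A = {a + b : a, b ∈ A}. With |A| = 5, there are |A|^2 = 25 ordered sum pairs; collecting distinct values, A + A = {-6, -5, -4, -3, -2, -1, 0, 2, 8, 9, 10, 12, 22}, so |A + A| = 13. Thus K = 13/5. For comparison, the minimum possible |A + A| over all 5-element sets is 2·5 − 1 = 9 (so min K = 9/5), attained only by arithmetic progressions.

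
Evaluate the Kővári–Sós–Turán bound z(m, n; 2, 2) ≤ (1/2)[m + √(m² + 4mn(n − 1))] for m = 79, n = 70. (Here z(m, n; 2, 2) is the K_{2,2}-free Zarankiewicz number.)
z(79, 70; 2, 2) ≤ (1/2)[79 + √(79² + 4·79·70·69)] = (1/2)[79 + √1532521] = 658.4752

Kővári–Sós–Turán: let r_1, ..., r_79 be the row sums and z = Σ r_i the total number of 1s. Each pair of columns can share at most one row with both entries 1 (else a 2×2 all-ones block appears), so Σ_i C(r_i, 2) ≤ C(70, 2) = 2415. By convexity Σ_i C(r_i, 2) ≥ 79·C(z/79, 2) = z(z − 79)/(2·79), giving z² − 79z − 79·70·69 ≤ 0 and hence z ≤ (1/2)[79 + √(6241 + 4·381570)] = (1/2)[79 + √1532521] ≈ (1/2)(79 + 1237.9503) = 658.4752.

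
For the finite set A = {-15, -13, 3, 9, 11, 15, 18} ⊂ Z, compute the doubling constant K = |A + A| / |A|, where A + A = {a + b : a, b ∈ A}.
K = |A + A| / |A| = 26/7

Enumerate A + A = {a + b : a, b ∈ A}. With |A| = 7, there are |A|^2 = 49 ordered sum pairs; collecting distinct values, A + A = {-30, -28, -26, -12, -10, -6, -4, -2, 0, 2, 3, 5, 6, 12, 14, 18, 20, 21, 22, 24, 26, 27, 29, 30, 33, 36}, so |A + A| = 26. Thus K = 26/7. For comparison, the minimum possible |A + A| over all 7-element sets is 2·7 − 1 = 13 (so min K = 13/7), attained only by arithmetic progressions.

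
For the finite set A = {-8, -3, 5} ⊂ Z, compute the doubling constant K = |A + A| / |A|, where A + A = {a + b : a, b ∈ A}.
K = |A + A| / |A| = 6/3 = 2

Enumerate A + A = {a + b : a, b ∈ A}. With |A| = 3, there are |A|^2 = 9 ordered sum pairs; collecting distinct values, A + A = {-16, -11, -6, -3, 2, 10}, so |A + A| = 6. Thus K = 6/3 = 2. For comparison, the minimum possible |A + A| over all 3-element sets is 2·3 − 1 = 5 (so min K = 5/3), attained only by arithmetic progressions.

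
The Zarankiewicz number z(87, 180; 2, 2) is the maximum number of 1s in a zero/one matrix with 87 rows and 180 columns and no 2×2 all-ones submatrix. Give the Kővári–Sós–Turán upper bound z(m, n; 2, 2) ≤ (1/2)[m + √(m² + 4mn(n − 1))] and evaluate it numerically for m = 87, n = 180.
z(87, 180; 2, 2) ≤ (1/2)[87 + √(87² + 4·87·180·179)] = (1/2)[87 + √11220129] = 1718.3231

Kővári–Sós–Turán: let r_1, ..., r_87 be the row sums and z = Σ r_i the total number of 1s. Each pair of columns can share at most one row with both entries 1 (else a 2×2 all-ones block appears), so Σ_i C(r_i, 2) ≤ C(180, 2) = 16110. By convexity Σ_i C(r_i, 2) ≥ 87·C(z/87, 2) = z(z − 87)/(2·87), giving z² − 87z − 87·180·179 ≤ 0 and hence z ≤ (1/2)[87 + √(7569 + 4·2803140)] = (1/2)[87 + √11220129] ≈ (1/2)(87 + 3349.6461) = 1718.3231.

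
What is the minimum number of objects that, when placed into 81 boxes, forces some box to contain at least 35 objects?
n = (35 − 1)·81 + 1 = 2755

By the generalised pigeonhole principle, to guarantee some box contains ≥ r objects we need more than (r − 1) · k objects total. Threshold: n = (r − 1) · k + 1. With r = 35 and k = 81: n = 34 · 81 + 1 = 2754 + 1 = 2755. For n = 2754 = 34 · 81, we can put exactly 34 objects in every box, avoiding 35 in any single one — so 2755 is tight.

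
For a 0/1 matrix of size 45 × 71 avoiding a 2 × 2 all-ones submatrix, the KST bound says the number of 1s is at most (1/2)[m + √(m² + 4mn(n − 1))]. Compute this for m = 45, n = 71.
z(45, 71; 2, 2) ≤ (1/2)[45 + √(45² + 4·45·71·70)] = (1/2)[45 + √896625] = 495.9514

Kővári–Sós–Turán: let r_1, ..., r_45 be the row sums and z = Σ r_i the total number of 1s. Each pair of columns can share at most one row with both entries 1 (else a 2×2 all-ones block appears), so Σ_i C(r_i, 2) ≤ C(71, 2) = 2485. By convexity Σ_i C(r_i, 2) ≥ 45·C(z/45, 2) = z(z − 45)/(2·45), giving z² − 45z − 45·71·70 ≤ 0 and hence z ≤ (1/2)[45 + √(2025 + 4·223650)] = (1/2)[45 + √896625] ≈ (1/2)(45 + 946.9028) = 495.9514.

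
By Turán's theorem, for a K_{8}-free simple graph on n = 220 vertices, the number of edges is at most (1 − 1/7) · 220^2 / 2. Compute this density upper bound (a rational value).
Turán density bound = (6/7) · 220^2/2 = 145200/7 ≈ 20742.8571

Turán's theorem: ex(n, K_{r+1}) is achieved by the complete r-partite Turán graph T(n, r) with parts as balanced as possible, and is at most (1 − 1/r) · n^2/2. For r = 7, n = 220: the density bound is (6/7) · 48400/2 = 145200/7 ≈ 20742.8571. The integer-valued extremum is e(T(220, 7)) = 20742, which is strictly less than the density bound 145200/7 since 7 ∤ 220 (the parts of T(220, 7) cannot all be equal).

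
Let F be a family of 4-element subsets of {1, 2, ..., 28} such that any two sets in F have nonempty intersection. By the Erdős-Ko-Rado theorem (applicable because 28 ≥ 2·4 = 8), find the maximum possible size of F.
max |F| = C(27, 3) = 2925

Erdős-Ko-Rado (1961): when n ≥ 2k, max |F| = C(n−1, k−1). The bound is attained by the star {A : i ∈ A} for any fixed i ∈ [n]. Here C(28−1, 4−1) = C(27, 3) = 2925.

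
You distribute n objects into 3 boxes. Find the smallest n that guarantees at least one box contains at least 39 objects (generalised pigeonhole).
n = (39 − 1)·3 + 1 = 115

By the generalised pigeonhole principle, to guarantee some box contains ≥ r objects we need more than (r − 1) · k objects total. Threshold: n = (r − 1) · k + 1. With r = 39 and k = 3: n = 38 · 3 + 1 = 114 + 1 = 115. For n = 114 = 38 · 3, we can put exactly 38 objects in every box, avoiding 39 in any single one — so 115 is tight.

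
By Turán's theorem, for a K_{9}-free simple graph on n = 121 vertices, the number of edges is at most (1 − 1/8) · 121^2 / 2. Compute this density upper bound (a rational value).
Turán density bound = (7/8) · 121^2/2 = 102487/16 ≈ 6405.4375

Turán's theorem: ex(n, K_{r+1}) is achieved by the complete r-partite Turán graph T(n, r) with parts as balanced as possible, and is at most (1 − 1/r) · n^2/2. For r = 8, n = 121: the density bound is (7/8) · 14641/2 = 102487/16 ≈ 6405.4375. The integer-valued extremum is e(T(121, 8)) = 6405, which is strictly less than the density bound 102487/16 since 8 ∤ 121 (the parts of T(121, 8) cannot all be equal).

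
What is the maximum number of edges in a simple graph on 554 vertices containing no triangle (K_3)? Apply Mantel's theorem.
ex(554, K_3) = ⌊554^2/4⌋ = 76729

Mantel (1907): a triangle-free graph on n vertices has at most ⌊n^2/4⌋ edges, with equality for the complete bipartite graph K_{⌊n/2⌋, ⌈n/2⌉}. For n = 554: ⌊554^2/4⌋ = ⌊306916/4⌋ = 76729. The extremal graph is K_{277, 277}, which has 277·277 = 76729 edges.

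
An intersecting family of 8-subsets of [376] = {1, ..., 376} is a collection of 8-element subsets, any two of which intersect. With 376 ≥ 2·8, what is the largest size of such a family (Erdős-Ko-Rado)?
max |F| = C(375, 7) = 195580749016125

The Erdős-Ko-Rado theorem states: for n ≥ 2k, an intersecting family of k-subsets of an n-element set has size at most C(n − 1, k − 1), with equality for 'star' families {A ⊆ [n] : |A| = k, i ∈ A} (fix an element i). For n = 376, k = 8: C(375, 7) = 195580749016125.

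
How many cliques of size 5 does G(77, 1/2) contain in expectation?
E[# K_5] = C(77, 5) · (1/2)^C(5, 2) = 19757815 / 2^10 ≈ 19294.741211

For each 5-subset S of vertices (there are C(77, 5) = 19757815 such S), let X_S = 1 if S induces a K_5 (all C(5, 2) = 10 edges present). Then P(X_S = 1) = (1/2)^10 = 1/1024. By linearity of expectation, E[# K_5] = C(77, 5) · (1/2)^10 = 19757815 / 1024 ≈ 19294.741211.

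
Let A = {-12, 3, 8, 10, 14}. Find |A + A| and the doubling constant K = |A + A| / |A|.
K = |A + A| / |A| = 15/5 = 3

Enumerate A + A = {a + b : a, b ∈ A}. With |A| = 5, there are |A|^2 = 25 ordered sum pairs; collecting distinct values, A + A = {-24, -9, -4, -2, 2, 6, 11, 13, 16, 17, 18, 20, 22, 24, 28}, so |A + A| = 15. Thus K = 15/5 = 3. For comparison, the minimum possible |A + A| over all 5-element sets is 2·5 − 1 = 9 (so min K = 9/5), attained only by arithmetic progressions.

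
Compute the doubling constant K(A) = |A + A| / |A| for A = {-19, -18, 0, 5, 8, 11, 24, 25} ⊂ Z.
K = |A + A| / |A| = 33/8

Enumerate A + A = {a + b : a, b ∈ A}. With |A| = 8, there are |A|^2 = 64 ordered sum pairs; collecting distinct values, A + A = {-38, -37, -36, -19, -18, -14, -13, -11, -10, -8, -7, 0, 5, 6, 7, 8, 10, 11, 13, 16, 19, 22, 24, 25, 29, 30, 32, 33, 35, 36, 48, 49, 50}, so |A + A| = 33. Thus K = 33/8. For comparison, the minimum possible |A + A| over all 8-element sets is 2·8 − 1 = 15 (so min K = 15/8), attained only by arithmetic progressions.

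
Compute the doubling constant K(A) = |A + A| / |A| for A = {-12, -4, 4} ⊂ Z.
K = |A + A| / |A| = 5/3

Enumerate A + A = {a + b : a, b ∈ A}. With |A| = 3, there are |A|^2 = 9 ordered sum pairs; collecting distinct values, A + A = {-24, -16, -8, 0, 8}, so |A + A| = 5. Thus K = 5/3. Here |A + A| = 2|A| − 1 = 5, the minimum possible — so K = 5/3 is minimal, which holds iff A is an arithmetic progression.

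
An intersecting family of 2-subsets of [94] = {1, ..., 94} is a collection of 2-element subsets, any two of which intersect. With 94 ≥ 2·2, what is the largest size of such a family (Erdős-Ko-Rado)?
max |F| = C(93, 1) = 93

Erdős-Ko-Rado (1961): when n ≥ 2k, max |F| = C(n−1, k−1). The bound is attained by the star {A : i ∈ A} for any fixed i ∈ [n]. Here C(94−1, 2−1) = C(93, 1) = 93.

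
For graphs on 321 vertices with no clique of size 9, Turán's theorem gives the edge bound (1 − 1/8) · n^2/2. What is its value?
Turán density bound = (7/8) · 321^2/2 = 721287/16 ≈ 45080.4375

Turán's theorem: ex(n, K_{r+1}) is achieved by the complete r-partite Turán graph T(n, r) with parts as balanced as possible, and is at most (1 − 1/r) · n^2/2. For r = 8, n = 321: the density bound is (7/8) · 103041/2 = 721287/16 ≈ 45080.4375. The integer-valued extremum is e(T(321, 8)) = 45080, which is strictly less than the density bound 721287/16 since 8 ∤ 321 (the parts of T(321, 8) cannot all be equal).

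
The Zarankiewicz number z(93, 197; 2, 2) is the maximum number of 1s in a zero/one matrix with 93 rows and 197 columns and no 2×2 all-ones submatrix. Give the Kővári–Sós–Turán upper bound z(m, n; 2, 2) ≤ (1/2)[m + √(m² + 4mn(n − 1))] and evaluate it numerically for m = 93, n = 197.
z(93, 197; 2, 2) ≤ (1/2)[93 + √(93² + 4·93·197·196)] = (1/2)[93 + √14372313] = 1942.0417

Kővári–Sós–Turán: let r_1, ..., r_93 be the row sums and z = Σ r_i the total number of 1s. Each pair of columns can share at most one row with both entries 1 (else a 2×2 all-ones block appears), so Σ_i C(r_i, 2) ≤ C(197, 2) = 19306. By convexity Σ_i C(r_i, 2) ≥ 93·C(z/93, 2) = z(z − 93)/(2·93), giving z² − 93z − 93·197·196 ≤ 0 and hence z ≤ (1/2)[93 + √(8649 + 4·3590916)] = (1/2)[93 + √14372313] ≈ (1/2)(93 + 3791.0834) = 1942.0417.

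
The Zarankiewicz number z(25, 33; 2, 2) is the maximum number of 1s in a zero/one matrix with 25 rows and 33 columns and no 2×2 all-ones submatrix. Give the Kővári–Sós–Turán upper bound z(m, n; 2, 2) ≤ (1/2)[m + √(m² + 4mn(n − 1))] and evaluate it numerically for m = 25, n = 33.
z(25, 33; 2, 2) ≤ (1/2)[25 + √(25² + 4·25·33·32)] = (1/2)[25 + √106225] = 175.4609

Kővári–Sós–Turán: let r_1, ..., r_25 be the row sums and z = Σ r_i the total number of 1s. Each pair of columns can share at most one row with both entries 1 (else a 2×2 all-ones block appears), so Σ_i C(r_i, 2) ≤ C(33, 2) = 528. By convexity Σ_i C(r_i, 2) ≥ 25·C(z/25, 2) = z(z − 25)/(2·25), giving z² − 25z − 25·33·32 ≤ 0 and hence z ≤ (1/2)[25 + √(625 + 4·26400)] = (1/2)[25 + √106225] ≈ (1/2)(25 + 325.9218) = 175.4609.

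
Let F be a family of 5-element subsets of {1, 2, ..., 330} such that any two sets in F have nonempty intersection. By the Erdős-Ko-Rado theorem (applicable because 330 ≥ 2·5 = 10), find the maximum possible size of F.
max |F| = C(329, 4) = 479318126

The Erdős-Ko-Rado theorem states: for n ≥ 2k, an intersecting family of k-subsets of an n-element set has size at most C(n − 1, k − 1), with equality for 'star' families {A ⊆ [n] : |A| = k, i ∈ A} (fix an element i). For n = 330, k = 5: C(329, 4) = 479318126.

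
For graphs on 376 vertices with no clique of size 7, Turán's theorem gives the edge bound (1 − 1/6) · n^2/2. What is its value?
Turán density bound = (5/6) · 376^2/2 = 176720/3 ≈ 58906.6667

Turán's theorem: ex(n, K_{r+1}) is achieved by the complete r-partite Turán graph T(n, r) with parts as balanced as possible, and is at most (1 − 1/r) · n^2/2. For r = 6, n = 376: the density bound is (5/6) · 141376/2 = 176720/3 ≈ 58906.6667. The integer-valued extremum is e(T(376, 6)) = 58906, which is strictly less than the density bound 176720/3 since 6 ∤ 376 (the parts of T(376, 6) cannot all be equal).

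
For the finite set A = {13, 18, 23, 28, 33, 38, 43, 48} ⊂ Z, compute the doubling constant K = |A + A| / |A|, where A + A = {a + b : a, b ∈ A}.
K = |A + A| / |A| = 15/8

Enumerate A + A = {a + b : a, b ∈ A}. With |A| = 8, there are |A|^2 = 64 ordered sum pairs; collecting distinct values, A + A = {26, 31, 36, 41, 46, 51, 56, 61, 66, 71, 76, 81, 86, 91, 96}, so |A + A| = 15. Thus K = 15/8. Here |A + A| = 2|A| − 1 = 15, the minimum possible — so K = 15/8 is minimal, which holds iff A is an arithmetic progression.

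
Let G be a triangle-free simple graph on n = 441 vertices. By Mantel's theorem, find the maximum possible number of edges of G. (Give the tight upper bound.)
ex(441, K_3) = ⌊441^2/4⌋ = 48620

Mantel (1907): a triangle-free graph on n vertices has at most ⌊n^2/4⌋ edges, with equality for the complete bipartite graph K_{⌊n/2⌋, ⌈n/2⌉}. For n = 441: ⌊441^2/4⌋ = ⌊194481/4⌋ = 48620. The extremal graph is K_{220, 221}, which has 220·221 = 48620 edges.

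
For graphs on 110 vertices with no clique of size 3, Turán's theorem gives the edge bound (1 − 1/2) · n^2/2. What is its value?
Turán density bound = (1/2) · 110^2/2 = 3025

Turán's theorem: ex(n, K_{r+1}) is achieved by the complete r-partite Turán graph T(n, r) with parts as balanced as possible, and is at most (1 − 1/r) · n^2/2. For r = 2, n = 110: the density bound is (1/2) · 12100/2 = 3025. Since 2 ∣ 110, the Turán graph T(110, 2) has parts of equal size 55, and its edge count e(T(110, 2)) = 3025 attains the density bound exactly.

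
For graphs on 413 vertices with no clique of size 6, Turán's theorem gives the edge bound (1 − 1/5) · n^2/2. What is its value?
Turán density bound = (4/5) · 413^2/2 = 341138/5 ≈ 68227.6

Turán's theorem: ex(n, K_{r+1}) is achieved by the complete r-partite Turán graph T(n, r) with parts as balanced as possible, and is at most (1 − 1/r) · n^2/2. For r = 5, n = 413: the density bound is (4/5) · 170569/2 = 341138/5 ≈ 68227.6. The integer-valued extremum is e(T(413, 5)) = 68227, which is strictly less than the density bound 341138/5 since 5 ∤ 413 (the parts of T(413, 5) cannot all be equal).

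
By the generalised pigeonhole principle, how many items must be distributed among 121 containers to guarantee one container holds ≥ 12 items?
n = (12 − 1)·121 + 1 = 1332

By the generalised pigeonhole principle, to guarantee some box contains ≥ r objects we need more than (r − 1) · k objects total. Threshold: n = (r − 1) · k + 1. With r = 12 and k = 121: n = 11 · 121 + 1 = 1331 + 1 = 1332. For n = 1331 = 11 · 121, we can put exactly 11 objects in every box, avoiding 12 in any single one — so 1332 is tight.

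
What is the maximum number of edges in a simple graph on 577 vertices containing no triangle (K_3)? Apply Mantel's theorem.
ex(577, K_3) = ⌊577^2/4⌋ = 83232

Mantel (1907): a triangle-free graph on n vertices has at most ⌊n^2/4⌋ edges, with equality for the complete bipartite graph K_{⌊n/2⌋, ⌈n/2⌉}. For n = 577: ⌊577^2/4⌋ = ⌊332929/4⌋ = 83232. The extremal graph is K_{288, 289}, which has 288·289 = 83232 edges.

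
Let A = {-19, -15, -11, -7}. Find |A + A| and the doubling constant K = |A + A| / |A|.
K = |A + A| / |A| = 7/4

Enumerate A + A = {a + b : a, b ∈ A}. With |A| = 4, there are |A|^2 = 16 ordered sum pairs; collecting distinct values, A + A = {-38, -34, -30, -26, -22, -18, -14}, so |A + A| = 7. Thus K = 7/4. Here |A + A| = 2|A| − 1 = 7, the minimum possible — so K = 7/4 is minimal, which holds iff A is an arithmetic progression.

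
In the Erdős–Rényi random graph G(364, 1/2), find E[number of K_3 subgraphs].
E[# K_3] = C(364, 3) · (1/2)^C(3, 2) = 7971964 / 2^3 = 1992991/2 = 996495.5

For each 3-subset S of vertices (there are C(364, 3) = 7971964 such S), let X_S = 1 if S induces a K_3 (all C(3, 2) = 3 edges present). Then P(X_S = 1) = (1/2)^3 = 1/8. By linearity of expectation, E[# K_3] = C(364, 3) · (1/2)^3 = 7971964 / 8 = 1992991/2 = 996495.5.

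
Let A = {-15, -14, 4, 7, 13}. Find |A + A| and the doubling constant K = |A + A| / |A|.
K = |A + A| / |A| = 15/5 = 3

Enumerate A + A = {a + b : a, b ∈ A}. With |A| = 5, there are |A|^2 = 25 ordered sum pairs; collecting distinct values, A + A = {-30, -29, -28, -11, -10, -8, -7, -2, -1, 8, 11, 14, 17, 20, 26}, so |A + A| = 15. Thus K = 15/5 = 3. For comparison, the minimum possible |A + A| over all 5-element sets is 2·5 − 1 = 9 (so min K = 9/5), attained only by arithmetic progressions.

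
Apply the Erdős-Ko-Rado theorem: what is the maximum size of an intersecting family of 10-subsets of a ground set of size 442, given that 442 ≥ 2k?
max |F| = C(441, 9) = 1601406816880108315

Erdős-Ko-Rado (1961): when n ≥ 2k, max |F| = C(n−1, k−1). The bound is attained by the star {A : i ∈ A} for any fixed i ∈ [n]. Here C(442−1, 10−1) = C(441, 9) = 1601406816880108315.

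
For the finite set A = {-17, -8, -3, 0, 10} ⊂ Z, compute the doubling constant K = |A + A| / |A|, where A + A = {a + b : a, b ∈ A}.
K = |A + A| / |A| = 15/5 = 3

Enumerate A + A = {a + b : a, b ∈ A}. With |A| = 5, there are |A|^2 = 25 ordered sum pairs; collecting distinct values, A + A = {-34, -25, -20, -17, -16, -11, -8, -7, -6, -3, 0, 2, 7, 10, 20}, so |A + A| = 15. Thus K = 15/5 = 3. For comparison, the minimum possible |A + A| over all 5-element sets is 2·5 − 1 = 9 (so min K = 9/5), attained only by arithmetic progressions.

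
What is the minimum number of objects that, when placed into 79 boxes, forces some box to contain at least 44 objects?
n = (44 − 1)·79 + 1 = 3398

By the generalised pigeonhole principle, to guarantee some box contains ≥ r objects we need more than (r − 1) · k objects total. Threshold: n = (r − 1) · k + 1. With r = 44 and k = 79: n = 43 · 79 + 1 = 3397 + 1 = 3398. For n = 3397 = 43 · 79, we can put exactly 43 objects in every box, avoiding 44 in any single one — so 3398 is tight.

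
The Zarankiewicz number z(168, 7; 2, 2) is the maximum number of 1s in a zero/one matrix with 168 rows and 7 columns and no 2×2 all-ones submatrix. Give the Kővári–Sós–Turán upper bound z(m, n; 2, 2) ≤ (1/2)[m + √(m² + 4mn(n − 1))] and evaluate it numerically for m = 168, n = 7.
z(168, 7; 2, 2) ≤ (1/2)[168 + √(168² + 4·168·7·6)] = (1/2)[168 + √56448] = 202.7939

Kővári–Sós–Turán: let r_1, ..., r_168 be the row sums and z = Σ r_i the total number of 1s. Each pair of columns can share at most one row with both entries 1 (else a 2×2 all-ones block appears), so Σ_i C(r_i, 2) ≤ C(7, 2) = 21. By convexity Σ_i C(r_i, 2) ≥ 168·C(z/168, 2) = z(z − 168)/(2·168), giving z² − 168z − 168·7·6 ≤ 0 and hence z ≤ (1/2)[168 + √(28224 + 4·7056)] = (1/2)[168 + √56448] ≈ (1/2)(168 + 237.5879) = 202.7939.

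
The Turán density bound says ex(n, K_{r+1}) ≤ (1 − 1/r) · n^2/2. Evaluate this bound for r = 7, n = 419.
Turán density bound = (6/7) · 419^2/2 = 526683/7 ≈ 75240.4286

Turán's theorem: ex(n, K_{r+1}) is achieved by the complete r-partite Turán graph T(n, r) with parts as balanced as possible, and is at most (1 − 1/r) · n^2/2. For r = 7, n = 419: the density bound is (6/7) · 175561/2 = 526683/7 ≈ 75240.4286. The integer-valued extremum is e(T(419, 7)) = 75240, which is strictly less than the density bound 526683/7 since 7 ∤ 419 (the parts of T(419, 7) cannot all be equal).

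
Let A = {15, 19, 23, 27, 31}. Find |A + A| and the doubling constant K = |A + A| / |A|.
K = |A + A| / |A| = 9/5

Enumerate A + A = {a + b : a, b ∈ A}. With |A| = 5, there are |A|^2 = 25 ordered sum pairs; collecting distinct values, A + A = {30, 34, 38, 42, 46, 50, 54, 58, 62}, so |A + A| = 9. Thus K = 9/5. Here |A + A| = 2|A| − 1 = 9, the minimum possible — so K = 9/5 is minimal, which holds iff A is an arithmetic progression.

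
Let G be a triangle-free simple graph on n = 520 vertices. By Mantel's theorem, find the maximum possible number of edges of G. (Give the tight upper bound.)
ex(520, K_3) = ⌊520^2/4⌋ = 67600

Mantel (1907): a triangle-free graph on n vertices has at most ⌊n^2/4⌋ edges, with equality for the complete bipartite graph K_{⌊n/2⌋, ⌈n/2⌉}. For n = 520: ⌊520^2/4⌋ = ⌊270400/4⌋ = 67600. The extremal graph is K_{260, 260}, which has 260·260 = 67600 edges.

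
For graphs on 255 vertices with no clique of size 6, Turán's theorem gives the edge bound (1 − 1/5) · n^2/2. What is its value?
Turán density bound = (4/5) · 255^2/2 = 26010

Turán's theorem: ex(n, K_{r+1}) is achieved by the complete r-partite Turán graph T(n, r) with parts as balanced as possible, and is at most (1 − 1/r) · n^2/2. For r = 5, n = 255: the density bound is (4/5) · 65025/2 = 26010. Since 5 ∣ 255, the Turán graph T(255, 5) has parts of equal size 51, and its edge count e(T(255, 5)) = 26010 attains the density bound exactly.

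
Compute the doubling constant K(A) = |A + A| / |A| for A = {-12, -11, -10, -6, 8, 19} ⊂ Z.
K = |A + A| / |A| = 20/6 = 10/3

Enumerate A + A = {a + b : a, b ∈ A}. With |A| = 6, there are |A|^2 = 36 ordered sum pairs; collecting distinct values, A + A = {-24, -23, -22, -21, -20, -18, -17, -16, -12, -4, -3, -2, 2, 7, 8, 9, 13, 16, 27, 38}, so |A + A| = 20. Thus K = 20/6 = 10/3. For comparison, the minimum possible |A + A| over all 6-element sets is 2·6 − 1 = 11 (so min K = 11/6), attained only by arithmetic progressions.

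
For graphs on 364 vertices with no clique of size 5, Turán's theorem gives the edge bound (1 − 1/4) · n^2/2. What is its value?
Turán density bound = (3/4) · 364^2/2 = 49686

Turán's theorem: ex(n, K_{r+1}) is achieved by the complete r-partite Turán graph T(n, r) with parts as balanced as possible, and is at most (1 − 1/r) · n^2/2. For r = 4, n = 364: the density bound is (3/4) · 132496/2 = 49686. Since 4 ∣ 364, the Turán graph T(364, 4) has parts of equal size 91, and its edge count e(T(364, 4)) = 49686 attains the density bound exactly.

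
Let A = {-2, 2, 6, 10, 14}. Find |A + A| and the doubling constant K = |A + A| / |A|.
K = |A + A| / |A| = 9/5

Enumerate A + A = {a + b : a, b ∈ A}. With |A| = 5, there are |A|^2 = 25 ordered sum pairs; collecting distinct values, A + A = {-4, 0, 4, 8, 12, 16, 20, 24, 28}, so |A + A| = 9. Thus K = 9/5. Here |A + A| = 2|A| − 1 = 9, the minimum possible — so K = 9/5 is minimal, which holds iff A is an arithmetic progression.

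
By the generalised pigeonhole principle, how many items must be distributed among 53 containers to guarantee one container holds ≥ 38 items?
n = (38 − 1)·53 + 1 = 1962

By the generalised pigeonhole principle, to guarantee some box contains ≥ r objects we need more than (r − 1) · k objects total. Threshold: n = (r − 1) · k + 1. With r = 38 and k = 53: n = 37 · 53 + 1 = 1961 + 1 = 1962. For n = 1961 = 37 · 53, we can put exactly 37 objects in every box, avoiding 38 in any single one — so 1962 is tight.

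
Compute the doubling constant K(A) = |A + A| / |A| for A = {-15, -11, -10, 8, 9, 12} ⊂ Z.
K = |A + A| / |A| = 19/6

Enumerate A + A = {a + b : a, b ∈ A}. With |A| = 6, there are |A|^2 = 36 ordered sum pairs; collecting distinct values, A + A = {-30, -26, -25, -22, -21, -20, -7, -6, -3, -2, -1, 1, 2, 16, 17, 18, 20, 21, 24}, so |A + A| = 19. Thus K = 19/6. For comparison, the minimum possible |A + A| over all 6-element sets is 2·6 − 1 = 11 (so min K = 11/6), attained only by arithmetic progressions.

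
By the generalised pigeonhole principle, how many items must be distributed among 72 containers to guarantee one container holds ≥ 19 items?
n = (19 − 1)·72 + 1 = 1297

By the generalised pigeonhole principle, to guarantee some box contains ≥ r objects we need more than (r − 1) · k objects total. Threshold: n = (r − 1) · k + 1. With r = 19 and k = 72: n = 18 · 72 + 1 = 1296 + 1 = 1297. For n = 1296 = 18 · 72, we can put exactly 18 objects in every box, avoiding 19 in any single one — so 1297 is tight.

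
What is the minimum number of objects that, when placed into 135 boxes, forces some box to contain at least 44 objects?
n = (44 − 1)·135 + 1 = 5806

By the generalised pigeonhole principle, to guarantee some box contains ≥ r objects we need more than (r − 1) · k objects total. Threshold: n = (r − 1) · k + 1. With r = 44 and k = 135: n = 43 · 135 + 1 = 5805 + 1 = 5806. For n = 5805 = 43 · 135, we can put exactly 43 objects in every box, avoiding 44 in any single one — so 5806 is tight.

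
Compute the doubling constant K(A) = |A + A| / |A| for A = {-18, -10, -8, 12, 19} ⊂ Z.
K = |A + A| / |A| = 15/5 = 3

Enumerate A + A = {a + b : a, b ∈ A}. With |A| = 5, there are |A|^2 = 25 ordered sum pairs; collecting distinct values, A + A = {-36, -28, -26, -20, -18, -16, -6, 1, 2, 4, 9, 11, 24, 31, 38}, so |A + A| = 15. Thus K = 15/5 = 3. For comparison, the minimum possible |A + A| over all 5-element sets is 2·5 − 1 = 9 (so min K = 9/5), attained only by arithmetic progressions.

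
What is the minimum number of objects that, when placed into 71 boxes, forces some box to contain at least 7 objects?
n = (7 − 1)·71 + 1 = 427

By the generalised pigeonhole principle, to guarantee some box contains ≥ r objects we need more than (r − 1) · k objects total. Threshold: n = (r − 1) · k + 1. With r = 7 and k = 71: n = 6 · 71 + 1 = 426 + 1 = 427. For n = 426 = 6 · 71, we can put exactly 6 objects in every box, avoiding 7 in any single one — so 427 is tight.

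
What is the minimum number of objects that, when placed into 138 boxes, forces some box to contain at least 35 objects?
n = (35 − 1)·138 + 1 = 4693

By the generalised pigeonhole principle, to guarantee some box contains ≥ r objects we need more than (r − 1) · k objects total. Threshold: n = (r − 1) · k + 1. With r = 35 and k = 138: n = 34 · 138 + 1 = 4692 + 1 = 4693. For n = 4692 = 34 · 138, we can put exactly 34 objects in every box, avoiding 35 in any single one — so 4693 is tight.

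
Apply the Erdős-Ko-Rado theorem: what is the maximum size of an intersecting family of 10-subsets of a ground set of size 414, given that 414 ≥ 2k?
max |F| = C(413, 9) = 882406808776026765

The Erdős-Ko-Rado theorem states: for n ≥ 2k, an intersecting family of k-subsets of an n-element set has size at most C(n − 1, k − 1), with equality for 'star' families {A ⊆ [n] : |A| = k, i ∈ A} (fix an element i). For n = 414, k = 10: C(413, 9) = 882406808776026765.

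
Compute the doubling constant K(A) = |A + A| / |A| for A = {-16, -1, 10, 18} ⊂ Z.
K = |A + A| / |A| = 10/4 = 5/2

Enumerate A + A = {a + b : a, b ∈ A}. With |A| = 4, there are |A|^2 = 16 ordered sum pairs; collecting distinct values, A + A = {-32, -17, -6, -2, 2, 9, 17, 20, 28, 36}, so |A + A| = 10. Thus K = 10/4 = 5/2. For comparison, the minimum possible |A + A| over all 4-element sets is 2·4 − 1 = 7 (so min K = 7/4), attained only by arithmetic progressions.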